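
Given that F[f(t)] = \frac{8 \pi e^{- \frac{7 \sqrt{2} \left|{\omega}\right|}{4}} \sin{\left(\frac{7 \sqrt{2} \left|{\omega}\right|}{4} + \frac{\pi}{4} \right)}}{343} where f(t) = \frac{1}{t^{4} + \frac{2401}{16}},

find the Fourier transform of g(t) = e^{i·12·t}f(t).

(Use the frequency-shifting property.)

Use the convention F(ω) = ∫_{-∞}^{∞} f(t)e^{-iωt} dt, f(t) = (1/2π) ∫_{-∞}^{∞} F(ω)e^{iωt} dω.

F[g](ω) = \frac{8 \pi e^{- \frac{7 \sqrt{2} \left|{\omega - 12}\right|}{4}} \sin{\left(\frac{7 \sqrt{2} \left|{\omega - 12}\right|}{4} + \frac{\pi}{4} \right)}}{343}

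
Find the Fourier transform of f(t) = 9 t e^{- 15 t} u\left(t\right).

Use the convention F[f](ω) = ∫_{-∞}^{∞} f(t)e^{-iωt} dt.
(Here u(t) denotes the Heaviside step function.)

F(ω) = \frac{9}{\left(i \omega + 15\right)^{2}}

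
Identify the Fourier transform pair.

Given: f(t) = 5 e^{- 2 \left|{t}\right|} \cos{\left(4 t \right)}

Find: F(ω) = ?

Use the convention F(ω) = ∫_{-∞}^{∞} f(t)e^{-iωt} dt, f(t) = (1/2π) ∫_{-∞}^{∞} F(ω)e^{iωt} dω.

F(ω) = \frac{20 \left(\omega^{2} + 20\right)}{\omega^{4} - 24 \omega^{2} + 400}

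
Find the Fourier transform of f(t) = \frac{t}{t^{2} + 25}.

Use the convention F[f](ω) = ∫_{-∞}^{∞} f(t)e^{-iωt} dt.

F(ω) = - i \pi e^{- 5 \left|{\omega}\right|} \operatorname{sign}{\left(\omega \right)}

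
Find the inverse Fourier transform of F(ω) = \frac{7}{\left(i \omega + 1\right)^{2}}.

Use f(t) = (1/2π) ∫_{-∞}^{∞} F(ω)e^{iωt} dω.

f(t) = 7 t e^{- t} u\left(t\right)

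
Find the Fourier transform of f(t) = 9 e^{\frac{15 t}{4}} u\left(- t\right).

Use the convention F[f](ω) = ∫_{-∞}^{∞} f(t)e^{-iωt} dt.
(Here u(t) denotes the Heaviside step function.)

F(ω) = - \frac{36}{4 i \omega - 15}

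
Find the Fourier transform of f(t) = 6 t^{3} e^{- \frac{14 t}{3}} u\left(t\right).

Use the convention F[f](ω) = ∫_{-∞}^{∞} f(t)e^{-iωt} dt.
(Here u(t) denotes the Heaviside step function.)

F(ω) = \frac{2916}{\left(3 i \omega + 14\right)^{4}}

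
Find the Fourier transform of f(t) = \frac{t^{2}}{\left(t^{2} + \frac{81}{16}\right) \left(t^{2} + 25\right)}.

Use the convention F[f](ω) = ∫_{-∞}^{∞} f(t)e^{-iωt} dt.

F(ω) = \frac{80 \pi e^{- 5 \left|{\omega}\right|}}{319} - \frac{36 \pi e^{- \frac{9 \left|{\omega}\right|}{4}}}{319}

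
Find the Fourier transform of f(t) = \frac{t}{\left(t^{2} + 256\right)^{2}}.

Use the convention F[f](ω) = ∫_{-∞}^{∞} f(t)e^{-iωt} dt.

F(ω) = - \frac{i \pi \omega e^{- 16 \left|{\omega}\right|}}{32}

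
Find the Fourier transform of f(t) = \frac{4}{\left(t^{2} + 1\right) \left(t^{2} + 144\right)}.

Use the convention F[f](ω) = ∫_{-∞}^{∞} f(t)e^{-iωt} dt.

F(ω) = \frac{\pi \left(12 e^{11 \left|{\omega}\right|} - 1\right) e^{- 12 \left|{\omega}\right|}}{429}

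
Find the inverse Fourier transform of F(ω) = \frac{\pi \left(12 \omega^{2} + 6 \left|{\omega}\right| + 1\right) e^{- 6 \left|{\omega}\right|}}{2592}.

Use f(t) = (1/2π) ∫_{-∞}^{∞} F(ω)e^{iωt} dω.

f(t) = \frac{8}{\left(t^{2} + 36\right)^{3}}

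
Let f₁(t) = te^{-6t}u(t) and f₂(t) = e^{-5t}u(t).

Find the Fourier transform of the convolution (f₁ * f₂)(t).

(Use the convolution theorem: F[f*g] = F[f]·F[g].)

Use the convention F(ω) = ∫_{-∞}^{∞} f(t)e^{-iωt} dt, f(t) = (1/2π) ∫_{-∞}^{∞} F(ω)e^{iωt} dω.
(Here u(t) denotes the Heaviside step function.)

F[f₁*f₂](ω) = \frac{1}{\left(i \omega + 5\right) \left(i \omega + 6\right)^{2}}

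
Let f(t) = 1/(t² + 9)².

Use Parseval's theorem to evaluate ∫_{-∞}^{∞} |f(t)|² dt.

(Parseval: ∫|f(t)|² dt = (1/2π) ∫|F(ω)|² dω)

∫|f(t)|² dt = \frac{5 \pi}{34992}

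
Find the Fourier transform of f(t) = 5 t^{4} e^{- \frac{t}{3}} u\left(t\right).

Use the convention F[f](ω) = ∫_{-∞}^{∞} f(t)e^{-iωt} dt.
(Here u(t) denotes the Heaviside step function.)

F(ω) = \frac{29160}{\left(3 i \omega + 1\right)^{5}}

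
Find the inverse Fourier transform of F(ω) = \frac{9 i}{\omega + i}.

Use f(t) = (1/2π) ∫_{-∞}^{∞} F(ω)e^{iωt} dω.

f(t) = 9 e^{t} u\left(- t\right)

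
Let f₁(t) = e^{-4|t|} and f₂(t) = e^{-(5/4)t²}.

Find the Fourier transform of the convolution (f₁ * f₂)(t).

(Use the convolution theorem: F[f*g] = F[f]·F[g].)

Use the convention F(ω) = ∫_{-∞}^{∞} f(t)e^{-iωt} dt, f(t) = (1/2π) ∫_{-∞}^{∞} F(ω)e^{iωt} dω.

F[f₁*f₂](ω) = \frac{16 \sqrt{5} \sqrt{\pi} e^{- \frac{\omega^{2}}{5}}}{5 \left(\omega^{2} + 16\right)}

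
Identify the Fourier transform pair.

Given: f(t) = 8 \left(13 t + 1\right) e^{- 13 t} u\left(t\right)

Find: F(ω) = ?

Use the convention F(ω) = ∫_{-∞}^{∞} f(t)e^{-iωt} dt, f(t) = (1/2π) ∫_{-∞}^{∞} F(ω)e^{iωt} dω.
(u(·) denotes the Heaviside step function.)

F(ω) = \frac{8 \left(- i \omega - 26\right)}{\omega^{2} - 26 i \omega - 169}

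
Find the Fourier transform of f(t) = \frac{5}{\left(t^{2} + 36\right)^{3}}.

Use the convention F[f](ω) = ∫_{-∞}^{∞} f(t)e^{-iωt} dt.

F(ω) = \frac{5 \pi \left(12 \omega^{2} + 6 \left|{\omega}\right| + 1\right) e^{- 6 \left|{\omega}\right|}}{20736}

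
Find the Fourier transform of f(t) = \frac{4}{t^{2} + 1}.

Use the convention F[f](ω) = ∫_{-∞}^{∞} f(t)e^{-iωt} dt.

F(ω) = 4 \pi e^{- \left|{\omega}\right|}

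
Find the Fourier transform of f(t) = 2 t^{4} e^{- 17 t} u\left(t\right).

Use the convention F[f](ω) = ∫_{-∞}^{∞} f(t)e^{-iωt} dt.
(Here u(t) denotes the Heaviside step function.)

F(ω) = \frac{48}{\left(i \omega + 17\right)^{5}}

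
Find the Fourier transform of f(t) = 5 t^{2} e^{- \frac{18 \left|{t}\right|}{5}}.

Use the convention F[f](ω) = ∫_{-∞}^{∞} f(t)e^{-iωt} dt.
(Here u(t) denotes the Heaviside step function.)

F(ω) = \frac{135000 \left(108 - 25 \omega^{2}\right)}{\left(25 \omega^{2} + 324\right)^{3}}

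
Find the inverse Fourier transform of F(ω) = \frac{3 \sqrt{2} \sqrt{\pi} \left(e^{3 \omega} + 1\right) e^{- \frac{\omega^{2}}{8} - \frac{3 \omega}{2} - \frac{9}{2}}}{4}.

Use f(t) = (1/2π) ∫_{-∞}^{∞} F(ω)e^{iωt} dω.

f(t) = 3 e^{- 2 t^{2}} \cos{\left(6 t \right)}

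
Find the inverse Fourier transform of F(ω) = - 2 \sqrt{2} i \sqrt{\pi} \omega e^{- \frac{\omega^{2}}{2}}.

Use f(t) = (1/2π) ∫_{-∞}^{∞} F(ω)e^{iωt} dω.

f(t) = 2 t e^{- \frac{t^{2}}{2}}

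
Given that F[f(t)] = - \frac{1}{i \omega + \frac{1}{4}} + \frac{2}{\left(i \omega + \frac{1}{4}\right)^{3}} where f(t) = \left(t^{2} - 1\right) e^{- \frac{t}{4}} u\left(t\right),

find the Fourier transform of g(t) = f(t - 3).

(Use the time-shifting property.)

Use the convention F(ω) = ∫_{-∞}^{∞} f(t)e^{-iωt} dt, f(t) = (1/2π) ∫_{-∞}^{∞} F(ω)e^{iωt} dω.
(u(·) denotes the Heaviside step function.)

F[g](ω) = \frac{4 \left(128 i \omega - \left(4 i \omega + 1\right)^{3} + 32\right) e^{- 3 i \omega}}{\left(4 i \omega + 1\right)^{4}}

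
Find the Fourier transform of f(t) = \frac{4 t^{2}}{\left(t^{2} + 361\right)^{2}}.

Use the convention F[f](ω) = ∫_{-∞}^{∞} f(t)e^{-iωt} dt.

F(ω) = \frac{2 \pi \left(1 - 19 \left|{\omega}\right|\right) e^{- 19 \left|{\omega}\right|}}{19}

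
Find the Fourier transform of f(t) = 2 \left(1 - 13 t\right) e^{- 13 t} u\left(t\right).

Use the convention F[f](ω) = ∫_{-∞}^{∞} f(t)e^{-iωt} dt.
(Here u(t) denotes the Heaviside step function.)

F(ω) = \frac{2 i \omega}{- \omega^{2} + 26 i \omega + 169}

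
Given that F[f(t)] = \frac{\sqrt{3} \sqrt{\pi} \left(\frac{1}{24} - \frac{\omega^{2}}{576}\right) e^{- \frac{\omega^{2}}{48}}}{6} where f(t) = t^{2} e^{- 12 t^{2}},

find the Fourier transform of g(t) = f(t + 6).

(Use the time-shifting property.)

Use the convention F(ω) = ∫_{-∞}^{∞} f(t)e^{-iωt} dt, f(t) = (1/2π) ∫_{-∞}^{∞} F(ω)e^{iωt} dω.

F[g](ω) = \frac{\sqrt{3} \sqrt{\pi} \left(24 - \omega^{2}\right) e^{\frac{\omega \left(- \omega + 288 i\right)}{48}}}{3456}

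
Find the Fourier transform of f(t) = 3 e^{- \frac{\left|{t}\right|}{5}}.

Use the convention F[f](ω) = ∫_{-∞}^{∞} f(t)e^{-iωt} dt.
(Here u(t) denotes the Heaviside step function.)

F(ω) = \frac{30}{25 \omega^{2} + 1}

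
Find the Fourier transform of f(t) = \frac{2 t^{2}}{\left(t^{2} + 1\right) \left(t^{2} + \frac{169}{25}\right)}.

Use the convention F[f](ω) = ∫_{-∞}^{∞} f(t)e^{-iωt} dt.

F(ω) = - \frac{25 \pi e^{- \left|{\omega}\right|}}{72} + \frac{65 \pi e^{- \frac{13 \left|{\omega}\right|}{5}}}{72}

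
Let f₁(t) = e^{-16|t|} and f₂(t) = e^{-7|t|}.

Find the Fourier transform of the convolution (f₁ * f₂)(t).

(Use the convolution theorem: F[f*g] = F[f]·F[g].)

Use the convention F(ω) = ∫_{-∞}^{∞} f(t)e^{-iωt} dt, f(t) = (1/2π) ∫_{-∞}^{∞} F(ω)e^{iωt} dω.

F[f₁*f₂](ω) = \frac{448}{\left(\omega^{2} + 49\right) \left(\omega^{2} + 256\right)}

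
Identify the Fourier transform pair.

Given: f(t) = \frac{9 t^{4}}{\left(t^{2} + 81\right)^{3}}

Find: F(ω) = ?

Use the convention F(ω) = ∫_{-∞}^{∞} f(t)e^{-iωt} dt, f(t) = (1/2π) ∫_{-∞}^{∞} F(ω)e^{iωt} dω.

F(ω) = \frac{3 \pi \left(27 \omega^{2} - 15 \left|{\omega}\right| + 1\right) e^{- 9 \left|{\omega}\right|}}{8}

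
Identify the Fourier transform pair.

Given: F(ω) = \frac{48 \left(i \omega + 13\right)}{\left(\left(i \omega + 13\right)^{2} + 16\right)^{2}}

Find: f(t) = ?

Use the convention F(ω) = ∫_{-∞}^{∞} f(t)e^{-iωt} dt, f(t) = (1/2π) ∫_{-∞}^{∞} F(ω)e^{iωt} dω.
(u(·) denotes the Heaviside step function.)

f(t) = 6 t e^{- 13 t} \sin{\left(4 t \right)} u\left(t\right)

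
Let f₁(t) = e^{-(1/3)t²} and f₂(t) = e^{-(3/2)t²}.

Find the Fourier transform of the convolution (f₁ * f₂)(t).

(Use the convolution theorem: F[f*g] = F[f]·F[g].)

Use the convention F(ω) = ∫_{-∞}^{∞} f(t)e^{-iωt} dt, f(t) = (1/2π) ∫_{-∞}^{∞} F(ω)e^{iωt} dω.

F[f₁*f₂](ω) = \sqrt{2} \pi e^{- \frac{11 \omega^{2}}{12}}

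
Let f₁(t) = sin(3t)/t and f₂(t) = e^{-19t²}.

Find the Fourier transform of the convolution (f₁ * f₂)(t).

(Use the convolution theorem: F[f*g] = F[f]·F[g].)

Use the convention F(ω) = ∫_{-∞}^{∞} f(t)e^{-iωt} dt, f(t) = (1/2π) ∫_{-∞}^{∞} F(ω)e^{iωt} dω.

F[f₁*f₂](ω) = \begin{cases} \frac{\sqrt{19} \pi^{\frac{3}{2}} e^{- \frac{\omega^{2}}{76}}}{19} & \text{for}\: \omega > -3 \wedge \omega < 3 \\0 & \text{otherwise} \end{cases}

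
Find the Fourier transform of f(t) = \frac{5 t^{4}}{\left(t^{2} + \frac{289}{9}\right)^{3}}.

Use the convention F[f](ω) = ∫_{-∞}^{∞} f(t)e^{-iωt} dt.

F(ω) = \frac{5 \pi \left(289 \omega^{2} - 255 \left|{\omega}\right| + 27\right) e^{- \frac{17 \left|{\omega}\right|}{3}}}{408}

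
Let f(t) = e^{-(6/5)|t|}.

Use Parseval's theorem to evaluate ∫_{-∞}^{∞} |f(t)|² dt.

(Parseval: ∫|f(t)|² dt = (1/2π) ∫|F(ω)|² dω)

∫|f(t)|² dt = \frac{5}{6}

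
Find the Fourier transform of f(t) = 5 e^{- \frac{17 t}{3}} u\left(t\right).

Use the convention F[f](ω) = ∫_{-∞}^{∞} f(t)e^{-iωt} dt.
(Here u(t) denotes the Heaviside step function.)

F(ω) = \frac{15}{3 i \omega + 17}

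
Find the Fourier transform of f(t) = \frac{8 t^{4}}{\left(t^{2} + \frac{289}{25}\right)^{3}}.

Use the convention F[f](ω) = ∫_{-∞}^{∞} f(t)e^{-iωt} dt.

F(ω) = \frac{\pi \left(289 \omega^{2} - 425 \left|{\omega}\right| + 75\right) e^{- \frac{17 \left|{\omega}\right|}{5}}}{85}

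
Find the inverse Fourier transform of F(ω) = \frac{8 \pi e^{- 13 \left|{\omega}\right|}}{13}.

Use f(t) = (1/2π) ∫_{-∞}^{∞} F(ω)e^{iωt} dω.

f(t) = \frac{8}{t^{2} + 169}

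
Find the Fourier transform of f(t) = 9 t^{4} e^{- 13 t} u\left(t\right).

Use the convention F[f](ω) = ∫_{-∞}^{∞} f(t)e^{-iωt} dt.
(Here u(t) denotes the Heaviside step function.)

F(ω) = \frac{216}{\left(i \omega + 13\right)^{5}}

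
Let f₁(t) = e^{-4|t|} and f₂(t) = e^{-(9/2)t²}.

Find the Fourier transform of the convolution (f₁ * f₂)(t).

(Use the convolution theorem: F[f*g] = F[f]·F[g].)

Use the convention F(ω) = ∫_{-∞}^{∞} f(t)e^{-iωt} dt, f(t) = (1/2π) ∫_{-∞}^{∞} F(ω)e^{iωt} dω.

F[f₁*f₂](ω) = \frac{8 \sqrt{2} \sqrt{\pi} e^{- \frac{\omega^{2}}{18}}}{3 \left(\omega^{2} + 16\right)}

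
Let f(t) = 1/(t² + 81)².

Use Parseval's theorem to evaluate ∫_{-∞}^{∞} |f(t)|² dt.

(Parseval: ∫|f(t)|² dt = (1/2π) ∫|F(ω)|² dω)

∫|f(t)|² dt = \frac{5 \pi}{76527504}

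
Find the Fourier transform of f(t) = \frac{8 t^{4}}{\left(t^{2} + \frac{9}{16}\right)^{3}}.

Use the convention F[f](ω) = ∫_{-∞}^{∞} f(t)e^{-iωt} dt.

F(ω) = \frac{\pi \left(3 \omega^{2} - 20 \left|{\omega}\right| + 16\right) e^{- \frac{3 \left|{\omega}\right|}{4}}}{4}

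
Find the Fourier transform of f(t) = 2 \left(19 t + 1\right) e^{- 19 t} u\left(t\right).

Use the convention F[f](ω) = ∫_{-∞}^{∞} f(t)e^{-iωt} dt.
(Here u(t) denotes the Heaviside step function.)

F(ω) = \frac{2 \left(- i \omega - 38\right)}{\omega^{2} - 38 i \omega - 361}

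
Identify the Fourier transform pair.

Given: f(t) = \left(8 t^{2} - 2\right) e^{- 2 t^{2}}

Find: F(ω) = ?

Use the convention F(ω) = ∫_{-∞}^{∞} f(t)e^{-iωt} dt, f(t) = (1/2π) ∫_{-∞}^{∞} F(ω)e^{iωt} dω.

F(ω) = - \frac{\sqrt{2} \sqrt{\pi} \omega^{2} e^{- \frac{\omega^{2}}{8}}}{4}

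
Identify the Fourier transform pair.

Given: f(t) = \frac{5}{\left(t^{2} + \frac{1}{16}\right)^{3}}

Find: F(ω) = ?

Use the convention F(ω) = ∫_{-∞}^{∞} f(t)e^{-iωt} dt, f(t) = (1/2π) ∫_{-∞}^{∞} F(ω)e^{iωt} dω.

F(ω) = 40 \pi \left(\omega^{2} + 12 \left|{\omega}\right| + 48\right) e^{- \frac{\left|{\omega}\right|}{4}}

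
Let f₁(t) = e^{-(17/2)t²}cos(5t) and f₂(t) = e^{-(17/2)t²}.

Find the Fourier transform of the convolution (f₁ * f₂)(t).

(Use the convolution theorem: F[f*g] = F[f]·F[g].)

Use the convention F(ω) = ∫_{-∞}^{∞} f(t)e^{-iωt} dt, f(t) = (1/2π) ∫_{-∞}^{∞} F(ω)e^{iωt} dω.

F[f₁*f₂](ω) = \frac{\pi \left(e^{\frac{10 \omega}{17}} + 1\right) e^{- \frac{\omega^{2}}{17} - \frac{5 \omega}{17} - \frac{25}{34}}}{17}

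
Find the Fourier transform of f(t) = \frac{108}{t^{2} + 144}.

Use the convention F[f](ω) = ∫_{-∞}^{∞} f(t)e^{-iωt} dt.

F(ω) = 9 \pi e^{- 12 \left|{\omega}\right|}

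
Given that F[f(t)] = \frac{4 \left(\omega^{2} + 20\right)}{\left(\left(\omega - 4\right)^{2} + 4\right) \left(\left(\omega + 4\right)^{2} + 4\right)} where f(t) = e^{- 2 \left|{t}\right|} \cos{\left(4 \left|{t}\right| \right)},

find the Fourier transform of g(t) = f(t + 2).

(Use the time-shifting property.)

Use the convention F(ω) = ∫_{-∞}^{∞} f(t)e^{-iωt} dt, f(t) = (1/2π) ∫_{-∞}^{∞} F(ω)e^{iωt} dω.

F[g](ω) = \frac{4 \left(\omega^{2} + 20\right) e^{2 i \omega}}{\omega^{4} - 24 \omega^{2} + 400}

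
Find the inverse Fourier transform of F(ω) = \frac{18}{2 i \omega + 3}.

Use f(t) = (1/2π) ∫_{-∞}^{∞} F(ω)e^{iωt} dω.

f(t) = 9 e^{- \frac{3 t}{2}} u\left(t\right)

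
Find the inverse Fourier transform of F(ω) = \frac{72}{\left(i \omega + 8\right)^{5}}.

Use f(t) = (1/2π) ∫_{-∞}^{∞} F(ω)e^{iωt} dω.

f(t) = 3 t^{4} e^{- 8 t} u\left(t\right)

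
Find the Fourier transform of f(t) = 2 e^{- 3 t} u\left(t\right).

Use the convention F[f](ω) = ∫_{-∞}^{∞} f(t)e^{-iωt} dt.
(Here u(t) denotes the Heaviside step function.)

F(ω) = \frac{2}{i \omega + 3}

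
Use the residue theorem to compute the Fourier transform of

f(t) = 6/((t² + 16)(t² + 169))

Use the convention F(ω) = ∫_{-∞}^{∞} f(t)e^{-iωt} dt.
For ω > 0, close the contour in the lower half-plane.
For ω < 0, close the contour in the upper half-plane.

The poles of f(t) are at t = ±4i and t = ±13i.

Let g(z) = f(z)e^{-iωz}; for large |z| the factor e^{-iωz} decays in the lower half-plane when ω > 0 and in the upper half-plane when ω < 0.

Case ω > 0 (lower half-plane, clockwise contour ⇒ F(ω) = -2πi·ΣRes):
  Res_{z = - 4 i} g(z) = \frac{i e^{- 4 \omega}}{204}
  Res_{z = - 13 i} g(z) = - \frac{i e^{- 13 \omega}}{663}
  F(ω) = -2πi·ΣRes = \frac{\pi \left(13 e^{9 \omega} - 4\right) e^{- 13 \omega}}{1326}

Case ω < 0 (upper half-plane, counterclockwise contour ⇒ F(ω) = +2πi·ΣRes):
  Res_{z = 4 i} g(z) = - \frac{i e^{4 \omega}}{204}
  Res_{z = 13 i} g(z) = \frac{i e^{13 \omega}}{663}
  F(ω) = 2πi·ΣRes = \frac{\pi \left(13 - 4 e^{9 \omega}\right) e^{4 \omega}}{1326}

Both cases combine into a single formula in |ω|:

F(ω) = \frac{\pi \left(13 e^{9 \left|{\omega}\right|} - 4\right) e^{- 13 \left|{\omega}\right|}}{1326}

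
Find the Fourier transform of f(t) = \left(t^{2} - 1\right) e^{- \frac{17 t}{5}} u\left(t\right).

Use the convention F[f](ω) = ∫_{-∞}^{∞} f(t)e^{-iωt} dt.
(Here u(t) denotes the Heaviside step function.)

F(ω) = \frac{5 \left(250 i \omega - \left(5 i \omega + 17\right)^{3} + 850\right)}{\left(5 i \omega + 17\right)^{4}}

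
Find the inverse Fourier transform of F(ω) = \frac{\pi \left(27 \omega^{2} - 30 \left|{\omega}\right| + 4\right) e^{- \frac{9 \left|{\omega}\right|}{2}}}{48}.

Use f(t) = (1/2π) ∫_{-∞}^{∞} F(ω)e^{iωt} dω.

f(t) = \frac{t^{4}}{\left(t^{2} + \frac{81}{4}\right)^{3}}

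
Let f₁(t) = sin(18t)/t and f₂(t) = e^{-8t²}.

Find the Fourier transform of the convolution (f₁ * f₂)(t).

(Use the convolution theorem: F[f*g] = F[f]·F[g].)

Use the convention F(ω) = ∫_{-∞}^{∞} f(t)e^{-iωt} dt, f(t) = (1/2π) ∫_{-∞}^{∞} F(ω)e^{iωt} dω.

F[f₁*f₂](ω) = \begin{cases} \frac{\sqrt{2} \pi^{\frac{3}{2}} e^{- \frac{\omega^{2}}{32}}}{4} & \text{for}\: \omega > -18 \wedge \omega < 18 \\0 & \text{otherwise} \end{cases}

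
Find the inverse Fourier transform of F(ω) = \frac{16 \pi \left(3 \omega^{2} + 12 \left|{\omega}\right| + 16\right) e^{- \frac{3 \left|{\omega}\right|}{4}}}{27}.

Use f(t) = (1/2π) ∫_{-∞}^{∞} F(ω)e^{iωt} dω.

f(t) = \frac{6}{\left(t^{2} + \frac{9}{16}\right)^{3}}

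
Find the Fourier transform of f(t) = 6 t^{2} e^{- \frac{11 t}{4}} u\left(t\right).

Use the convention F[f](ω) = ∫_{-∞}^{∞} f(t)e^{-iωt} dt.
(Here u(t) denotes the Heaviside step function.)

F(ω) = \frac{768}{\left(4 i \omega + 11\right)^{3}}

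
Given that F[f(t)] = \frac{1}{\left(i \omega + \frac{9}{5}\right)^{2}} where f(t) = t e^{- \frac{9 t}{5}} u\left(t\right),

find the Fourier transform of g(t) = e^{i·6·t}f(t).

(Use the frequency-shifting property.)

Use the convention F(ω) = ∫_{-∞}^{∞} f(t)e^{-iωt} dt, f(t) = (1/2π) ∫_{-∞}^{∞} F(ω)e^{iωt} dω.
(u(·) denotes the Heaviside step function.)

F[g](ω) = \frac{25}{\left(5 i \left(\omega - 6\right) + 9\right)^{2}}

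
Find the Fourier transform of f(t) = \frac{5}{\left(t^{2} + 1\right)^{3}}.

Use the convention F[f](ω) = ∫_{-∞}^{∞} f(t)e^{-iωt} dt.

F(ω) = \frac{5 \pi \left(\omega^{2} + 3 \left|{\omega}\right| + 3\right) e^{- \left|{\omega}\right|}}{8}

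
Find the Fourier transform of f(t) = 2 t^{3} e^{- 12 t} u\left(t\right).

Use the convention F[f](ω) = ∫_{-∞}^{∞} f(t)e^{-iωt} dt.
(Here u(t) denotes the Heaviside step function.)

F(ω) = \frac{12}{\left(i \omega + 12\right)^{4}}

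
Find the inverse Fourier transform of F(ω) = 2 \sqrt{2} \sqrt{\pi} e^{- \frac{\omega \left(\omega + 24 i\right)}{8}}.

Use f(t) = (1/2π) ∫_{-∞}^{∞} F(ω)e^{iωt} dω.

f(t) = 4 e^{- 2 \left(t - 3\right)^{2}}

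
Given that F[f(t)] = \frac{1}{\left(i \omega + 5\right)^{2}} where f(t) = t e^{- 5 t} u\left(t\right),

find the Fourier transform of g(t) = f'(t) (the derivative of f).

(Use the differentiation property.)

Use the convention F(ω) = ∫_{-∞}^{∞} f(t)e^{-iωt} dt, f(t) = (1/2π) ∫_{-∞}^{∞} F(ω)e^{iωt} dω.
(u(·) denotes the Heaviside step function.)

F[g](ω) = \frac{i \omega}{\left(i \omega + 5\right)^{2}}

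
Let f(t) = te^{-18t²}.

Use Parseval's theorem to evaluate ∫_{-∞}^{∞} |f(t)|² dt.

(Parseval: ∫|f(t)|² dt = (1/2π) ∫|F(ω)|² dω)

∫|f(t)|² dt = \frac{\sqrt{\pi}}{432}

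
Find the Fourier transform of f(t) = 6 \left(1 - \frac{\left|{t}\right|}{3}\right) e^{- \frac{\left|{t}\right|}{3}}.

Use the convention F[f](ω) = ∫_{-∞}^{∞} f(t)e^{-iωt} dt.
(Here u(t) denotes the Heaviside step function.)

F(ω) = \frac{648 \omega^{2}}{\left(9 \omega^{2} + 1\right)^{2}}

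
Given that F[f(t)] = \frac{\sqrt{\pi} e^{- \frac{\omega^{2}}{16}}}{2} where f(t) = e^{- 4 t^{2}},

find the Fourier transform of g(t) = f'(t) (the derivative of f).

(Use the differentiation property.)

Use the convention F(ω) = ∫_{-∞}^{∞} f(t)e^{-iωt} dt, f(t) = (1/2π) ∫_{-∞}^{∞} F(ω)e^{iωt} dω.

F[g](ω) = \frac{i \sqrt{\pi} \omega e^{- \frac{\omega^{2}}{16}}}{2}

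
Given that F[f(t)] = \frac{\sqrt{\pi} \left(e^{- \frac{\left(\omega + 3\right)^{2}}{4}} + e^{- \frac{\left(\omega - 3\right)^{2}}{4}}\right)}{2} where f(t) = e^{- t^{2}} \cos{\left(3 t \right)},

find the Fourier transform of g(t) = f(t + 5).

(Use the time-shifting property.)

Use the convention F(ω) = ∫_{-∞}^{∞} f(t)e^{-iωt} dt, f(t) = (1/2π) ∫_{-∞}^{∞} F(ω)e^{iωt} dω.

F[g](ω) = \frac{\sqrt{\pi} \left(e^{3 \omega} + 1\right) e^{- \frac{\omega^{2}}{4} - \frac{3 \omega}{2} + 5 i \omega - \frac{9}{4}}}{2}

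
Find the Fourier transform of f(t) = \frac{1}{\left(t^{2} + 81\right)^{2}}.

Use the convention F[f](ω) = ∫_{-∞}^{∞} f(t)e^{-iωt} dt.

F(ω) = \frac{\pi \left(9 \left|{\omega}\right| + 1\right) e^{- 9 \left|{\omega}\right|}}{1458}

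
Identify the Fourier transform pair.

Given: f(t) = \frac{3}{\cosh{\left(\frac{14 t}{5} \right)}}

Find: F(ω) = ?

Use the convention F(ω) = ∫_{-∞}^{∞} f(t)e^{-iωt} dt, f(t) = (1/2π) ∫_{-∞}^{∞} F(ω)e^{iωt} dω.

F(ω) = \frac{15 \pi}{14 \cosh{\left(\frac{5 \pi \omega}{28} \right)}}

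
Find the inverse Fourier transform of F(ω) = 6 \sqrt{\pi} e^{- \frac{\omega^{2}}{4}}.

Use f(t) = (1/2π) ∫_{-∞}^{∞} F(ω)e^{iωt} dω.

f(t) = 6 e^{- t^{2}}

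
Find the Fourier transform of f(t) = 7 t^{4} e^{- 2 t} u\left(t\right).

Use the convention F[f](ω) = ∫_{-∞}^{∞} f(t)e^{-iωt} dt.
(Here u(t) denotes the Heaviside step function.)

F(ω) = \frac{168}{\left(i \omega + 2\right)^{5}}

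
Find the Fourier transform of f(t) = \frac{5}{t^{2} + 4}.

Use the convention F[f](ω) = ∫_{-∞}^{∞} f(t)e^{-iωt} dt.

F(ω) = \frac{5 \pi e^{- 2 \left|{\omega}\right|}}{2}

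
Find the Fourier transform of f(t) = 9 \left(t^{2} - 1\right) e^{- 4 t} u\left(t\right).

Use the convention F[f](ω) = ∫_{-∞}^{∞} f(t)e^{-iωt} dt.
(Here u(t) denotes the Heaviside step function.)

F(ω) = \frac{9 \left(2 i \omega - \left(i \omega + 4\right)^{3} + 8\right)}{\left(i \omega + 4\right)^{4}}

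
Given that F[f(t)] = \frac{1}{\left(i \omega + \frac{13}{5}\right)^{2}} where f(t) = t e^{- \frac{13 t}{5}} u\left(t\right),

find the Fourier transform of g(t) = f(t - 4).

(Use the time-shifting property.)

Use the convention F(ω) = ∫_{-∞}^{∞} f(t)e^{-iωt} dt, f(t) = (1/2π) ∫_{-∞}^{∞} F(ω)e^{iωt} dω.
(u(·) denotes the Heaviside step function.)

F[g](ω) = \frac{25 e^{- 4 i \omega}}{\left(5 i \omega + 13\right)^{2}}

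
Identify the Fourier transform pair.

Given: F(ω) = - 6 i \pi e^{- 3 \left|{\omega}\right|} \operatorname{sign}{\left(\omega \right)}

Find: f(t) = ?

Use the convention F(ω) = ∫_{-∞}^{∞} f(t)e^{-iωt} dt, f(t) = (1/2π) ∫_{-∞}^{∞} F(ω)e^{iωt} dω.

f(t) = \frac{6 t}{t^{2} + 9}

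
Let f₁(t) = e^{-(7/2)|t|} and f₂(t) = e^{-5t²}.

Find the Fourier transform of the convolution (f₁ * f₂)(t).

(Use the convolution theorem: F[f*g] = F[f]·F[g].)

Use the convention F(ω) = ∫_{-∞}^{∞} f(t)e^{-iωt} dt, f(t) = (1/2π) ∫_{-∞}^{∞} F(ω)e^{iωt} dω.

F[f₁*f₂](ω) = \frac{28 \sqrt{5} \sqrt{\pi} e^{- \frac{\omega^{2}}{20}}}{5 \left(4 \omega^{2} + 49\right)}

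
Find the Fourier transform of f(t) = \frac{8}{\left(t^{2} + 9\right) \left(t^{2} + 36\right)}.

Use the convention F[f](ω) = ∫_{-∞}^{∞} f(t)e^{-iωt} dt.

F(ω) = \frac{4 \pi \left(2 e^{3 \left|{\omega}\right|} - 1\right) e^{- 6 \left|{\omega}\right|}}{81}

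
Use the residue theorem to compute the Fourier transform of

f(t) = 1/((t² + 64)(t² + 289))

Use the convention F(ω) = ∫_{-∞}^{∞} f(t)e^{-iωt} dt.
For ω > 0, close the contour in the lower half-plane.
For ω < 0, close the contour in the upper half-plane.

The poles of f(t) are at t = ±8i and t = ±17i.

Let g(z) = f(z)e^{-iωz}; for large |z| the factor e^{-iωz} decays in the lower half-plane when ω > 0 and in the upper half-plane when ω < 0.

Case ω > 0 (lower half-plane, clockwise contour ⇒ F(ω) = -2πi·ΣRes):
  Res_{z = - 8 i} g(z) = \frac{i e^{- 8 \omega}}{3600}
  Res_{z = - 17 i} g(z) = - \frac{i e^{- 17 \omega}}{7650}
  F(ω) = -2πi·ΣRes = \frac{\pi \left(17 e^{9 \omega} - 8\right) e^{- 17 \omega}}{30600}

Case ω < 0 (upper half-plane, counterclockwise contour ⇒ F(ω) = +2πi·ΣRes):
  Res_{z = 8 i} g(z) = - \frac{i e^{8 \omega}}{3600}
  Res_{z = 17 i} g(z) = \frac{i e^{17 \omega}}{7650}
  F(ω) = 2πi·ΣRes = \frac{\pi \left(17 - 8 e^{9 \omega}\right) e^{8 \omega}}{30600}

Both cases combine into a single formula in |ω|:

F(ω) = \frac{\pi \left(17 e^{9 \left|{\omega}\right|} - 8\right) e^{- 17 \left|{\omega}\right|}}{30600}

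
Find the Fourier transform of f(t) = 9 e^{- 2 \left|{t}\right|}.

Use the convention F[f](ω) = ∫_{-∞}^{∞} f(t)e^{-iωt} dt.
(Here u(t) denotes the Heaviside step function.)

F(ω) = \frac{36}{\omega^{2} + 4}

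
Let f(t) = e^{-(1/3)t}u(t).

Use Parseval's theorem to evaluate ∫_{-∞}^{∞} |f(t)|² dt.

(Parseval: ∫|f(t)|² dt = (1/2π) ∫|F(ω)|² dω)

∫|f(t)|² dt = \frac{3}{2}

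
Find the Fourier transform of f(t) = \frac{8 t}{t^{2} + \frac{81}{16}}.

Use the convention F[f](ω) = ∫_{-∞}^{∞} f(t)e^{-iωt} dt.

F(ω) = - 8 i \pi e^{- \frac{9 \left|{\omega}\right|}{4}} \operatorname{sign}{\left(\omega \right)}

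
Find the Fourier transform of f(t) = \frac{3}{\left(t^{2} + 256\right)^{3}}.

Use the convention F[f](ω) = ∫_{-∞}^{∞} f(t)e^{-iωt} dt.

F(ω) = \frac{3 \pi \left(256 \omega^{2} + 48 \left|{\omega}\right| + 3\right) e^{- 16 \left|{\omega}\right|}}{8388608}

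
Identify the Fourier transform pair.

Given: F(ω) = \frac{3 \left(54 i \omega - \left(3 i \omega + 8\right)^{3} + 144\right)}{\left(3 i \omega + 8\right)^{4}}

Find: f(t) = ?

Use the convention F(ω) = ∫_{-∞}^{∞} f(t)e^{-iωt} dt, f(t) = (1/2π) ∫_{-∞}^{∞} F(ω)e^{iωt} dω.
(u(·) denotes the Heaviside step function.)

f(t) = \left(t^{2} - 1\right) e^{- \frac{8 t}{3}} u\left(t\right)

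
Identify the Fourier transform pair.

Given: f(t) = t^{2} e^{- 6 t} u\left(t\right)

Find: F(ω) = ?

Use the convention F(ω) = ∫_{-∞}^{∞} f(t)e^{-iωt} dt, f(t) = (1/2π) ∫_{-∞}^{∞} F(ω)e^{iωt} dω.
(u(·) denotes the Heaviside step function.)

F(ω) = \frac{2}{\left(i \omega + 6\right)^{3}}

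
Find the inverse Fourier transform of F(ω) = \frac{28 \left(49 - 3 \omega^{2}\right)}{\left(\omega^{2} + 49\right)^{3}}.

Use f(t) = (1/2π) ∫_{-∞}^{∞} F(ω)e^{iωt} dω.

f(t) = t^{2} e^{- 7 \left|{t}\right|}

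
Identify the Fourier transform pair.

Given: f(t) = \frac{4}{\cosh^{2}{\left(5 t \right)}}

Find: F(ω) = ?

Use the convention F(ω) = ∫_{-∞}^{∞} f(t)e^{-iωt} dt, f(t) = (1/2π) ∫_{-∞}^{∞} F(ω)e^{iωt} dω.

F(ω) = \frac{4 \pi \omega}{25 \sinh{\left(\frac{\pi \omega}{10} \right)}}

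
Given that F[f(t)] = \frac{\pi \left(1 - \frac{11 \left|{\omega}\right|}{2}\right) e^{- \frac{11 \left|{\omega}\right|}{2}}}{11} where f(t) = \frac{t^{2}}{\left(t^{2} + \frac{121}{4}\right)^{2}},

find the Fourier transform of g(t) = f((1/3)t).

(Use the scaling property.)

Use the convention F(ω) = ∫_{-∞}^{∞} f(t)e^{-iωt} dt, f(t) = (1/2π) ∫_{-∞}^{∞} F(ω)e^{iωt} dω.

F[g](ω) = \frac{3 \pi \left(2 - 33 \left|{\omega}\right|\right) e^{- \frac{33 \left|{\omega}\right|}{2}}}{22}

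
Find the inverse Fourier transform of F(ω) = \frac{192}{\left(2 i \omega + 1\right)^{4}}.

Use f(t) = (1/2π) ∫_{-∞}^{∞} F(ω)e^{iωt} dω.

f(t) = 2 t^{3} e^{- \frac{t}{2}} u\left(t\right)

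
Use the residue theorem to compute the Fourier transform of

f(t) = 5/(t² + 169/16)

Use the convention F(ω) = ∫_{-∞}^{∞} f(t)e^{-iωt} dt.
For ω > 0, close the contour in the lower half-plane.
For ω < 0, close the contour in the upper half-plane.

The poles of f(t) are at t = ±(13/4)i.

Let g(z) = f(z)e^{-iωz}; for large |z| the factor e^{-iωz} decays in the lower half-plane when ω > 0 and in the upper half-plane when ω < 0.

Case ω > 0 (lower half-plane, clockwise contour ⇒ F(ω) = -2πi·ΣRes):
  Res_{z = - \frac{13 i}{4}} g(z) = \frac{10 i e^{- \frac{13 \omega}{4}}}{13}
  F(ω) = -2πi·ΣRes = \frac{20 \pi e^{- \frac{13 \omega}{4}}}{13}

Case ω < 0 (upper half-plane, counterclockwise contour ⇒ F(ω) = +2πi·ΣRes):
  Res_{z = \frac{13 i}{4}} g(z) = - \frac{10 i e^{\frac{13 \omega}{4}}}{13}
  F(ω) = 2πi·ΣRes = \frac{20 \pi e^{\frac{13 \omega}{4}}}{13}

Both cases combine into a single formula in |ω|:

F(ω) = \frac{20 \pi e^{- \frac{13 \left|{\omega}\right|}{4}}}{13}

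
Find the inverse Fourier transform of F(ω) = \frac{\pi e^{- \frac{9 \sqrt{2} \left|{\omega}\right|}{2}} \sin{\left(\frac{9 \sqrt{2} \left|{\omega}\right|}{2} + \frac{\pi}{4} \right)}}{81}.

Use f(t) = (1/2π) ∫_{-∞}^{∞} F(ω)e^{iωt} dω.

f(t) = \frac{9}{t^{4} + 6561}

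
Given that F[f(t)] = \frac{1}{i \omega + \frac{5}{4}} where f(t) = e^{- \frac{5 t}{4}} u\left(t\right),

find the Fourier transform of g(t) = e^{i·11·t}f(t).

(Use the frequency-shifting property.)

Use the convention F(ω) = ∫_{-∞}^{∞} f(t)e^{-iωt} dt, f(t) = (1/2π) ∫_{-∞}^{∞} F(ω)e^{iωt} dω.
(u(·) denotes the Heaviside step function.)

F[g](ω) = \frac{4}{4 i \left(\omega - 11\right) + 5}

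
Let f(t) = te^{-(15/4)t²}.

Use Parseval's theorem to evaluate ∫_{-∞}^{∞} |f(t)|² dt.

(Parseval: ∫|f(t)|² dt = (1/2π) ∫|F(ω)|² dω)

∫|f(t)|² dt = \frac{\sqrt{30} \sqrt{\pi}}{225}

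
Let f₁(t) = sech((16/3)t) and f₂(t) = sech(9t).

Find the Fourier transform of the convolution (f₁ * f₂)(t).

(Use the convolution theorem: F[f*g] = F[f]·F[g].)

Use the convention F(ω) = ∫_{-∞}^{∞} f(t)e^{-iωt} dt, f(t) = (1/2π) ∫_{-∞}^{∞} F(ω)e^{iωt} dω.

F[f₁*f₂](ω) = \frac{\pi^{2}}{48 \cosh{\left(\frac{\pi \omega}{18} \right)} \cosh{\left(\frac{3 \pi \omega}{32} \right)}}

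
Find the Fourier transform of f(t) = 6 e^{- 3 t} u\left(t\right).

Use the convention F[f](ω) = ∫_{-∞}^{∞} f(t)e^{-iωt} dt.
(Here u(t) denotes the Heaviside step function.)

F(ω) = \frac{6}{i \omega + 3}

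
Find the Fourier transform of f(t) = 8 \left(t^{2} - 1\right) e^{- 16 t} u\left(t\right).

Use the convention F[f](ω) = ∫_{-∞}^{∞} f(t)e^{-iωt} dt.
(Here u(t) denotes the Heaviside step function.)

F(ω) = \frac{8 \left(2 i \omega - \left(i \omega + 16\right)^{3} + 32\right)}{\left(i \omega + 16\right)^{4}}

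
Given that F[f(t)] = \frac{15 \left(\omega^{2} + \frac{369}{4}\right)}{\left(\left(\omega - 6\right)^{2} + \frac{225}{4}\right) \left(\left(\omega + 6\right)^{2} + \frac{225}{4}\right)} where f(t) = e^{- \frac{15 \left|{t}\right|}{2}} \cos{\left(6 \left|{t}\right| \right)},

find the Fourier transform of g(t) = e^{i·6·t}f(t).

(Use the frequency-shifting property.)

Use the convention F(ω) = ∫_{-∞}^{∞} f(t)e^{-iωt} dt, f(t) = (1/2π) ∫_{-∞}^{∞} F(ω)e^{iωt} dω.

F[g](ω) = \frac{60 \left(4 \left(\omega - 6\right)^{2} + 369\right)}{\left(4 \omega^{2} + 225\right) \left(4 \left(\omega - 12\right)^{2} + 225\right)}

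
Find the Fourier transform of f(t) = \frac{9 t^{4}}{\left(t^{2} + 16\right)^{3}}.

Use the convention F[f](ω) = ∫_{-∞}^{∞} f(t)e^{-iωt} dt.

F(ω) = \frac{9 \pi \left(16 \omega^{2} - 20 \left|{\omega}\right| + 3\right) e^{- 4 \left|{\omega}\right|}}{32}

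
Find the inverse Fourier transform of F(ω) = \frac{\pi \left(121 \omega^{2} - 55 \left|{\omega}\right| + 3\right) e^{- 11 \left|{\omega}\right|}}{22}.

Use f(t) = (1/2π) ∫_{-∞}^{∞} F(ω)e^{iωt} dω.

f(t) = \frac{4 t^{4}}{\left(t^{2} + 121\right)^{3}}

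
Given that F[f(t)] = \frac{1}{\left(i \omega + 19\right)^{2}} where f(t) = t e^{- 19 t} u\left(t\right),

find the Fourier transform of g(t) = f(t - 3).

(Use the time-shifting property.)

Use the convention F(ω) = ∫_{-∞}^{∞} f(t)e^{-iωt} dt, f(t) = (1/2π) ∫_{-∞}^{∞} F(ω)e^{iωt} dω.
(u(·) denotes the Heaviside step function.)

F[g](ω) = \frac{e^{- 3 i \omega}}{\left(i \omega + 19\right)^{2}}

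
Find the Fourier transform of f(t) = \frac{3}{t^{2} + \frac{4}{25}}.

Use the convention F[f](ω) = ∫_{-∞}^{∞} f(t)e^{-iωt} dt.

F(ω) = \frac{15 \pi e^{- \frac{2 \left|{\omega}\right|}{5}}}{2}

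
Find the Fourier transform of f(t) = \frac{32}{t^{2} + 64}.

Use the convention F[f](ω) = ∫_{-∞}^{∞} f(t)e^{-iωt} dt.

F(ω) = 4 \pi e^{- 8 \left|{\omega}\right|}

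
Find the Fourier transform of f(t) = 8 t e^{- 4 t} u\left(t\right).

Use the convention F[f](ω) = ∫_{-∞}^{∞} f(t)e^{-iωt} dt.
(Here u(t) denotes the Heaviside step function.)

F(ω) = \frac{8}{\left(i \omega + 4\right)^{2}}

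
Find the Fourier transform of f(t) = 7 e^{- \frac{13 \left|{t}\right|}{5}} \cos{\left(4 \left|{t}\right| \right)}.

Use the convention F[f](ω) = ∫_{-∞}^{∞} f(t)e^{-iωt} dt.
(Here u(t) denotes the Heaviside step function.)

F(ω) = \frac{910 \left(25 \omega^{2} + 569\right)}{625 \omega^{4} - 11550 \omega^{2} + 323761}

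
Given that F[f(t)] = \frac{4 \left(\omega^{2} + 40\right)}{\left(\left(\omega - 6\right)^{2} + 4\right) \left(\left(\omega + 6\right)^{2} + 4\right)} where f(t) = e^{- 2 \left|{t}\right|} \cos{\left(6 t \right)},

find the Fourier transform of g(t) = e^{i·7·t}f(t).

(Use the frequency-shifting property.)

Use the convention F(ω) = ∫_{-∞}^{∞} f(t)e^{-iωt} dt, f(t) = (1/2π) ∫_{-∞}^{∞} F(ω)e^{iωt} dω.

F[g](ω) = \frac{4 \left(\left(\omega - 7\right)^{2} + 40\right)}{\left(\left(\omega - 13\right)^{2} + 4\right) \left(\left(\omega - 1\right)^{2} + 4\right)}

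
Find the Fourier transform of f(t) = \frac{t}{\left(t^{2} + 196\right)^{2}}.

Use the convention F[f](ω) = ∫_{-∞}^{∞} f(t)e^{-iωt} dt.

F(ω) = - \frac{i \pi \omega e^{- 14 \left|{\omega}\right|}}{28}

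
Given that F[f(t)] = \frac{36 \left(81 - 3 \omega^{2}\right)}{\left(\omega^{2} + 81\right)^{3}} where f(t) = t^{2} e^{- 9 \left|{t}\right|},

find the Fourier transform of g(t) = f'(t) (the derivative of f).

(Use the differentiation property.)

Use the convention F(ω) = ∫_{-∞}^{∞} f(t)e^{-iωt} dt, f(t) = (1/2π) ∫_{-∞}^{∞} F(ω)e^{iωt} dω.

F[g](ω) = - \frac{108 i \omega \left(\omega^{2} - 27\right)}{\left(\omega^{2} + 81\right)^{3}}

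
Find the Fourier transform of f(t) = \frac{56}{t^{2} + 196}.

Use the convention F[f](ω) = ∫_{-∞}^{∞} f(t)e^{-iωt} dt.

F(ω) = 4 \pi e^{- 14 \left|{\omega}\right|}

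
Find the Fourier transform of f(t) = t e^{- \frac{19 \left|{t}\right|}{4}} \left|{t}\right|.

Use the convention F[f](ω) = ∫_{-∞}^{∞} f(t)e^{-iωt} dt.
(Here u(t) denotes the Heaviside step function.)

F(ω) = \frac{1024 i \omega \left(16 \omega^{2} - 1083\right)}{\left(16 \omega^{2} + 361\right)^{3}}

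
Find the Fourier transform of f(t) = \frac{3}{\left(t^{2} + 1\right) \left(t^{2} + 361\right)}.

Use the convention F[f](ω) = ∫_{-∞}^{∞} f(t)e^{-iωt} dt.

F(ω) = \frac{\pi e^{- \left|{\omega}\right|}}{120} - \frac{\pi e^{- 19 \left|{\omega}\right|}}{2280}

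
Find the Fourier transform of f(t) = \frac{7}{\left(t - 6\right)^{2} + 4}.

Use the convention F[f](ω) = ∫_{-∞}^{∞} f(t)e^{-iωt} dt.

F(ω) = \frac{7 \pi e^{- 6 i \omega - 2 \left|{\omega}\right|}}{2}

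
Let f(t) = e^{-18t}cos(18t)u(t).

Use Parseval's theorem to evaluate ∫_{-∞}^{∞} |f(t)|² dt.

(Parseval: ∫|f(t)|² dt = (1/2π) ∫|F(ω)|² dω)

∫|f(t)|² dt = \frac{1}{48}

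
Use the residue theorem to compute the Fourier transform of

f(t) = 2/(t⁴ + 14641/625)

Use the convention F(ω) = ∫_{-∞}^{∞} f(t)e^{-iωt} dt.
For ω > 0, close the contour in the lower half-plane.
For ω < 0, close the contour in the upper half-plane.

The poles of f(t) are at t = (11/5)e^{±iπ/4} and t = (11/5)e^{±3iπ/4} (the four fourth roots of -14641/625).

Let g(z) = f(z)e^{-iωz}; for large |z| the factor e^{-iωz} decays in the lower half-plane when ω > 0 and in the upper half-plane when ω < 0.

Case ω > 0 (lower half-plane, clockwise contour ⇒ F(ω) = -2πi·ΣRes):
  Res_{z = - \frac{11 \sqrt{2}}{10} - \frac{11 \sqrt{2} i}{10}} g(z) = \frac{125 \sqrt{2} i \left(1 - i\right) e^{\frac{11 \sqrt{2} \omega \left(-1 + i\right)}{10}}}{5324}
  Res_{z = \frac{11 \sqrt{2}}{10} - \frac{11 \sqrt{2} i}{10}} g(z) = \frac{125 \sqrt{2} i \left(1 + i\right) e^{- \frac{11 \sqrt{2} \omega \left(1 + i\right)}{10}}}{5324}
  F(ω) = -2πi·ΣRes = \frac{125 \sqrt{2} \pi \left(1 - i\right) \left(e^{\frac{11 \sqrt{2} i \omega}{5}} + i\right) e^{- \frac{11 \sqrt{2} \omega \left(1 + i\right)}{10}}}{2662} = \frac{250 \pi e^{- \frac{11 \sqrt{2} \omega}{10}} \sin{\left(\frac{11 \sqrt{2} \omega}{10} + \frac{\pi}{4} \right)}}{1331}

Case ω < 0 (upper half-plane, counterclockwise contour ⇒ F(ω) = +2πi·ΣRes):
  Res_{z = \frac{11 \sqrt{2}}{10} + \frac{11 \sqrt{2} i}{10}} g(z) = \frac{125 \sqrt{2} i \left(-1 + i\right) e^{\frac{11 \sqrt{2} \omega \left(1 - i\right)}{10}}}{5324}
  Res_{z = - \frac{11 \sqrt{2}}{10} + \frac{11 \sqrt{2} i}{10}} g(z) = \frac{125 \sqrt{2} \left(1 - i\right) e^{\frac{11 \sqrt{2} \omega \left(1 + i\right)}{10}}}{5324}
  F(ω) = 2πi·ΣRes = - \frac{125 \sqrt{2} i \pi \left(i \left(1 - i\right) e^{\frac{11 \sqrt{2} \omega \left(1 - i\right)}{10}} - \left(1 - i\right) e^{\frac{11 \sqrt{2} \omega \left(1 + i\right)}{10}}\right)}{2662} = \frac{250 \pi e^{\frac{11 \sqrt{2} \omega}{10}} \cos{\left(\frac{11 \sqrt{2} \omega}{10} + \frac{\pi}{4} \right)}}{1331}

Both cases combine into a single formula in |ω|:

F(ω) = \frac{250 \pi e^{- \frac{11 \sqrt{2} \left|{\omega}\right|}{10}} \sin{\left(\frac{11 \sqrt{2} \left|{\omega}\right|}{10} + \frac{\pi}{4} \right)}}{1331}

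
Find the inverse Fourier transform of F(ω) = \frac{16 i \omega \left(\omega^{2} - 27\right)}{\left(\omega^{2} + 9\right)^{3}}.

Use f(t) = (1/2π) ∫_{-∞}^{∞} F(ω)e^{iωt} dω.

f(t) = 4 t e^{- 3 \left|{t}\right|} \left|{t}\right|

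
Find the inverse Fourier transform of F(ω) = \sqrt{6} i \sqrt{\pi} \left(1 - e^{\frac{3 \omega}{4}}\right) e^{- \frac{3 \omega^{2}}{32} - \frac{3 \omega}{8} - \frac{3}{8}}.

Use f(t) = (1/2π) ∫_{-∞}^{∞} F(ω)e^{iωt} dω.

f(t) = 8 e^{- \frac{8 t^{2}}{3}} \sin{\left(2 t \right)}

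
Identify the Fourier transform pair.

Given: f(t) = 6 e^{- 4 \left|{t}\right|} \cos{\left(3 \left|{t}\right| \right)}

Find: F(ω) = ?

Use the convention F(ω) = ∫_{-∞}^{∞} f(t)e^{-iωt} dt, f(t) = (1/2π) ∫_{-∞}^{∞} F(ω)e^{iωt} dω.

F(ω) = \frac{48 \left(\omega^{2} + 25\right)}{\omega^{4} + 14 \omega^{2} + 625}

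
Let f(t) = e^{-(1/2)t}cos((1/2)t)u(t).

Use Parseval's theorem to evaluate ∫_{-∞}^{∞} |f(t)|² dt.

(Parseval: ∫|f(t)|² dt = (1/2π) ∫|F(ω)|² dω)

∫|f(t)|² dt = \frac{3}{4}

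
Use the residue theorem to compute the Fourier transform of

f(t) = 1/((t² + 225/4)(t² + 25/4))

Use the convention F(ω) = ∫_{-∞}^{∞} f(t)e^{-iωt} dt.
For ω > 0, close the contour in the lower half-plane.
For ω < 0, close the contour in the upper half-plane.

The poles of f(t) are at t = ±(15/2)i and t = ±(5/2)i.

Let g(z) = f(z)e^{-iωz}; for large |z| the factor e^{-iωz} decays in the lower half-plane when ω > 0 and in the upper half-plane when ω < 0.

Case ω > 0 (lower half-plane, clockwise contour ⇒ F(ω) = -2πi·ΣRes):
  Res_{z = - \frac{15 i}{2}} g(z) = - \frac{i e^{- \frac{15 \omega}{2}}}{750}
  Res_{z = - \frac{5 i}{2}} g(z) = \frac{i e^{- \frac{5 \omega}{2}}}{250}
  F(ω) = -2πi·ΣRes = \frac{\pi \left(3 e^{5 \omega} - 1\right) e^{- \frac{15 \omega}{2}}}{375}

Case ω < 0 (upper half-plane, counterclockwise contour ⇒ F(ω) = +2πi·ΣRes):
  Res_{z = \frac{15 i}{2}} g(z) = \frac{i e^{\frac{15 \omega}{2}}}{750}
  Res_{z = \frac{5 i}{2}} g(z) = - \frac{i e^{\frac{5 \omega}{2}}}{250}
  F(ω) = 2πi·ΣRes = \frac{\pi \left(3 - e^{5 \omega}\right) e^{\frac{5 \omega}{2}}}{375}

Both cases combine into a single formula in |ω|:

F(ω) = \frac{\pi \left(3 e^{5 \left|{\omega}\right|} - 1\right) e^{- \frac{15 \left|{\omega}\right|}{2}}}{375}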